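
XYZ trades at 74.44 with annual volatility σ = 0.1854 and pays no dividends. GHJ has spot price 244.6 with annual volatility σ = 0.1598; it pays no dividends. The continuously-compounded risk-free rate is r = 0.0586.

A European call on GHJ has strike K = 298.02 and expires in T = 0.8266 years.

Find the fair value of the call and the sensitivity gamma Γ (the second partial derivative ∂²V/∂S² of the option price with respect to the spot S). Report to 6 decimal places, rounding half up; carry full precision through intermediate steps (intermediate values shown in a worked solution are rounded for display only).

σ√T = 0.1598·√0.8266 = 0.145286
d₁ = (ln(S/K) + (r+σ²/2)T) / (σ√T) = (ln(244.6/298.02) + (0.0586+0.1598²/2)·0.8266) / 0.145286 = (-0.197536 + 0.058993) / 0.145286 = -0.953590
d₂ = d₁ − σ√T = -0.953590 − 0.145286 = -1.098877
e^{−rT} = 0.952716
N(d₁) = 0.170145,  N(d₂) = 0.135911
Call price V = S·N(d₁) − K·e^{−rT}·N(d₂) = 41.617588 − 38.588962 = 3.028626
φ(d₁) = (1/√(2π))·e^{−d₁²/2} = 0.253192
Γ = φ(d₁) / (S·σ·√T) = 0.007125

price = 3.028626
Γ = 0.007125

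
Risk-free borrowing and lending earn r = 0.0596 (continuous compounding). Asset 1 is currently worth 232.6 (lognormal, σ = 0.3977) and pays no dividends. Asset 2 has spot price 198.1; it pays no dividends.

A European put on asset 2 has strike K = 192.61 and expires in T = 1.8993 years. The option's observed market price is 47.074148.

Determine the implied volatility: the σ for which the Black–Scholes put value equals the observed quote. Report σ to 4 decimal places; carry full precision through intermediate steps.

At σ = 0.5996 the Black–Scholes value reproduces the quote:
σ√T = 0.5996·√1.8993 = 0.826339
d₁ = (ln(S/K) + (r+σ²/2)T) / (σ√T) = (ln(198.1/192.61) + (0.0596+0.5996²/2)·1.8993) / 0.826339 = (0.028105 + 0.454617) / 0.826339 = 0.584168
d₂ = d₁ − σ√T = 0.584168 − 0.826339 = -0.242171
e^{−rT} = 0.892974
N(−d₁) = 0.279554,  N(−d₂) = 0.595676
V = K·e^{−rT}·N(−d₂) − S·N(−d₁) = 102.453712 − 55.379564 = 47.074148 (equal to the quote); since ∂V/∂σ > 0 for all σ, the implied volatility is unique

sigma = 0.5996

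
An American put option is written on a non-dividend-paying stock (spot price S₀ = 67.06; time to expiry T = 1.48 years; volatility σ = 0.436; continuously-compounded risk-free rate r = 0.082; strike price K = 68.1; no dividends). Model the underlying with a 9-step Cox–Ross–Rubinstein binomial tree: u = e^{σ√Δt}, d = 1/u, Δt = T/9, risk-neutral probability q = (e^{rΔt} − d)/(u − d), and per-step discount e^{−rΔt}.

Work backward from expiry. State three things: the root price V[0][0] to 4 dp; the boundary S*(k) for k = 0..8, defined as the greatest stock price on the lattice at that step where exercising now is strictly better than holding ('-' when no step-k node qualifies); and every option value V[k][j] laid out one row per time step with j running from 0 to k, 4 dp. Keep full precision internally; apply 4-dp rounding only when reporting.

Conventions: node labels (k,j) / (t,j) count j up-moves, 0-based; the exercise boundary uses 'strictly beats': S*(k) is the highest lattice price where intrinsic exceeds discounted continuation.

Δt=0.16444, u=1.19340, d=0.83794, q=0.49411, disc=e^(-rΔt)=0.98661
k=9 terminal: V=max(K-S,0) → 54.4418 48.6480 40.3965 28.6446 11.9076 0.0000 0.0000 0.0000 0.0000 0.0000
k=8: j=0 S=16.2996 intr=51.8004 cont=50.8882 V=51.8004[EX]; j=1 S=23.2140 intr=44.8860 cont=43.9739 V=44.8860[EX]; j=2 S=33.0614 intr=35.0386 cont=34.1265 V=35.0386[EX]; j=3 S=47.0860 intr=21.0140 cont=20.1018 V=21.0140[EX]; j=4 S=67.0600 intr=1.0400 cont=5.9433 V=5.9433[hold]; j=5 S=95.5069 intr=0.0000 cont=0.0000 V=0.0000[hold]; j=6 S=136.0211 intr=0.0000 cont=0.0000 V=0.0000[hold]; j=7 S=193.7215 intr=0.0000 cont=0.0000 V=0.0000[hold]; j=8 S=275.8984 intr=0.0000 cont=0.0000 V=0.0000[hold]  S*(8)=47.0860
k=7: j=0 S=19.4520 intr=48.6480 cont=47.7359 V=48.6480[EX]; j=1 S=27.7035 intr=40.3965 cont=39.4843 V=40.3965[EX]; j=2 S=39.4554 intr=28.6446 cont=27.7325 V=28.6446[EX]; j=3 S=56.1924 intr=11.9076 cont=13.3857 V=13.3857[hold]; j=4 S=80.0293 intr=0.0000 cont=2.9664 V=2.9664[hold]; j=5 S=113.9779 intr=0.0000 cont=0.0000 V=0.0000[hold]; j=6 S=162.3275 intr=0.0000 cont=0.0000 V=0.0000[hold]; j=7 S=231.1871 intr=0.0000 cont=0.0000 V=0.0000[hold]  S*(7)=39.4554
k=6: j=0 S=23.2140 intr=44.8860 cont=43.9739 V=44.8860[EX]; j=1 S=33.0614 intr=35.0386 cont=34.1265 V=35.0386[EX]; j=2 S=47.0860 intr=21.0140 cont=20.8224 V=21.0140[EX]; j=3 S=67.0600 intr=1.0400 cont=8.1271 V=8.1271[hold]; j=4 S=95.5069 intr=0.0000 cont=1.4806 V=1.4806[hold]; j=5 S=136.0211 intr=0.0000 cont=0.0000 V=0.0000[hold]; j=6 S=193.7215 intr=0.0000 cont=0.0000 V=0.0000[hold]  S*(6)=47.0860
k=5: j=0 S=27.7035 intr=40.3965 cont=39.4843 V=40.3965[EX]; j=1 S=39.4554 intr=28.6446 cont=27.7325 V=28.6446[EX]; j=2 S=56.1924 intr=11.9076 cont=14.4503 V=14.4503[hold]; j=3 S=80.0293 intr=0.0000 cont=4.7782 V=4.7782[hold]; j=4 S=113.9779 intr=0.0000 cont=0.7390 V=0.7390[hold]; j=5 S=162.3275 intr=0.0000 cont=0.0000 V=0.0000[hold]  S*(5)=39.4554
k=4: j=0 S=33.0614 intr=35.0386 cont=34.1265 V=35.0386[EX]; j=1 S=47.0860 intr=21.0140 cont=21.3414 V=21.3414[hold]; j=2 S=67.0600 intr=1.0400 cont=9.5417 V=9.5417[hold]; j=3 S=95.5069 intr=0.0000 cont=2.7451 V=2.7451[hold]; j=4 S=136.0211 intr=0.0000 cont=0.3688 V=0.3688[hold]  S*(4)=33.0614
k=3: j=0 S=39.4554 intr=28.6446 cont=27.8921 V=28.6446[EX]; j=1 S=56.1924 intr=11.9076 cont=15.3034 V=15.3034[hold]; j=2 S=80.0293 intr=0.0000 cont=6.1007 V=6.1007[hold]; j=3 S=113.9779 intr=0.0000 cont=1.5499 V=1.5499[hold]  S*(3)=39.4554
k=2: j=0 S=47.0860 intr=21.0140 cont=21.7572 V=21.7572[hold]; j=1 S=67.0600 intr=1.0400 cont=10.6122 V=10.6122[hold]; j=2 S=95.5069 intr=0.0000 cont=3.8005 V=3.8005[hold]  S*(2)=-
k=1: j=0 S=56.1924 intr=11.9076 cont=16.0327 V=16.0327[hold]; j=1 S=80.0293 intr=0.0000 cont=7.1494 V=7.1494[hold]  S*(1)=-
k=0: j=0 S=67.0600 intr=1.0400 cont=11.4875 V=11.4875[hold]  S*(0)=-

price = 11.4875
boundary = - - - 39.4554 33.0614 39.4554 47.0860 39.4554 47.0860
tree:
11.4875
16.0327 7.1494
21.7572 10.6122 3.8005
28.6446 15.3034 6.1007 1.5499
35.0386 21.3414 9.5417 2.7451 0.3688
40.3965 28.6446 14.4503 4.7782 0.7390 0.0000
44.8860 35.0386 21.0140 8.1271 1.4806 0.0000 0.0000
48.6480 40.3965 28.6446 13.3857 2.9664 0.0000 0.0000 0.0000
51.8004 44.8860 35.0386 21.0140 5.9433 0.0000 0.0000 0.0000 0.0000
54.4418 48.6480 40.3965 28.6446 11.9076 0.0000 0.0000 0.0000 0.0000 0.0000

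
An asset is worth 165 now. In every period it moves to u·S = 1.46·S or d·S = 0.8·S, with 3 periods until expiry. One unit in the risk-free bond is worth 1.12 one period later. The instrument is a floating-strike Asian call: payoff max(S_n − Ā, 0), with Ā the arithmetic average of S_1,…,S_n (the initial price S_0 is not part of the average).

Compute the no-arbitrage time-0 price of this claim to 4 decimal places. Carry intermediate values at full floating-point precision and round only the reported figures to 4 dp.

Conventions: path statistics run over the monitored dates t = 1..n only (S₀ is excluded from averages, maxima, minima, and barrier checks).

Under the martingale measure an up-move has probability p* = 0.4848; value the claim as the probability-weighted average of per-path payoffs, discounted 3 periods at R = 1.12.
Enumerate all 2^3 = 8 price paths (U = up ×1.46, D = down ×0.8); each path with k up-moves has probability p*^k·(1−p*)^(3−k).
DDD: Ā=107.3600, payoff=0.0000, prob=0.136711
UDD: Ā=195.9320, payoff=0.0000, prob=0.128670
DUD: Ā=159.6320, payoff=0.0000, prob=0.128670
UUD: Ā=291.3284, payoff=0.0000, prob=0.121101
DDU: Ā=130.5920, payoff=23.5840, prob=0.128670
UDU: Ā=238.3304, payoff=43.0408, prob=0.121101
DUU: Ā=202.0304, payoff=79.3408, prob=0.121101
UUU: Ā=368.7055, payoff=144.7970, prob=0.113977
Price = Σ prob·payoff / R^3 = 34.358613 / 1.404928 = 24.4558

price = 24.4558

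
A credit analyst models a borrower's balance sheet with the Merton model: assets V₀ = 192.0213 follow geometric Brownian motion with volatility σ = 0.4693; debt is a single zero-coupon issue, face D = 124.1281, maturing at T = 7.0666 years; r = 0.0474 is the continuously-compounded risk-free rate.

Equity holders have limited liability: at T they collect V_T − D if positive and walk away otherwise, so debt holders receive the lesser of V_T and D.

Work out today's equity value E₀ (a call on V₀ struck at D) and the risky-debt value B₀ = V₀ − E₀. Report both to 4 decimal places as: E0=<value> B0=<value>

Work the structural quantities from V₀ = 192.0213 against face 124.1281:
d₁ = [ln(V₀/D) + (r + σ²/2)T] / (σ√T)
   = [ln(192.0213/124.1281) + (0.0474 + 0.5·0.4693²)·7.0666] / (0.4693·√7.0666)
   = [0.436292 + 1.113140] / 1.247544 = 1.241986
d₂ = d₁ − σ√T = 1.241986 − 1.247544 = -0.005558
N(d₁) = 0.892879,  N(d₂) = 0.497783,  e^(−rT) = 0.715369
E₀ = V₀·N(d₁) − D·e^(−rT)·N(d₂)
   = 192.0213·0.892879 − 124.1281·0.715369·0.497783 = 127.250002
B₀ = V₀ − E₀ = 192.0213 − 127.250002 = 64.771298

E0=127.2500 B0=64.7713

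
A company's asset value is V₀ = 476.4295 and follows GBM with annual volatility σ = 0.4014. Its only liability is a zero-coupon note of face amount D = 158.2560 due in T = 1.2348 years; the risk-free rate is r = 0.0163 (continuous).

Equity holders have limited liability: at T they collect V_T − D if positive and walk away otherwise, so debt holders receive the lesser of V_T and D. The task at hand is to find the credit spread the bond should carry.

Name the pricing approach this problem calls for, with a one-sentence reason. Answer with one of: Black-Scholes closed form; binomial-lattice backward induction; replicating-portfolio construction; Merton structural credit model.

Key observation: assets follow a GBM and default happens iff V_T < 158.2560; valuing claims on that split (equity as a call, risky debt as the residual) is the structural model's definition.

framework: Merton structural credit model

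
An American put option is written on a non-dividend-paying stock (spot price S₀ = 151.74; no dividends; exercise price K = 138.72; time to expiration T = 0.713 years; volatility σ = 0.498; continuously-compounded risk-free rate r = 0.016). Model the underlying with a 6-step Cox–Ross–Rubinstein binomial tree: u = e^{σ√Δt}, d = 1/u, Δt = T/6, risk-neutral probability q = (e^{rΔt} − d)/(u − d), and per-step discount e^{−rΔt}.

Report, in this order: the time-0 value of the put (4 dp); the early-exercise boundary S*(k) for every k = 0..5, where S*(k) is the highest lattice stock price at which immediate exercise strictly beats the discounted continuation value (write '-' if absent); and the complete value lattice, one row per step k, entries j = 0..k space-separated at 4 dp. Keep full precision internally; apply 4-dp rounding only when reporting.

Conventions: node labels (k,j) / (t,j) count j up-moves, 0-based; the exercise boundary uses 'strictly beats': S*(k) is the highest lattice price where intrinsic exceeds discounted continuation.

price = 17.9821
boundary = - - - - 76.3618 90.6634
tree:
17.9821
26.0196 8.7229
36.4177 14.0521 2.5703
48.8977 22.0757 4.7929 0.0000
62.3582 33.4682 8.9373 0.0000 0.0000
74.4039 48.0566 16.6656 0.0000 0.0000 0.0000
84.5494 62.3582 31.0764 0.0000 0.0000 0.0000 0.0000

Δt=0.11883  u=1.18729  d=0.84226  q=0.46270  discount=0.99810
step 6 (expiry): payoffs max(K−S,0) = 84.5494 62.3582 31.0764 0.0000 0.0000 0.0000 0.0000
step 5: (k=5,j=0): S=64.3161, K−S=74.4039, hold=74.1404 ⇒ V=74.4039 exercise | (k=5,j=1): S=90.6634, K−S=48.0566, hold=47.7931 ⇒ V=48.0566 exercise | (k=5,j=2): S=127.8039, K−S=10.9161, hold=16.6656 ⇒ V=16.6656 continue | (k=5,j=3): S=180.1591, K−S=0.0000, hold=0.0000 ⇒ V=0.0000 continue | (k=5,j=4): S=253.9617, K−S=0.0000, hold=0.0000 ⇒ V=0.0000 continue | (k=5,j=5): S=357.9977, K−S=0.0000, hold=0.0000 ⇒ V=0.0000 continue  boundary S*=90.6634
step 4: (k=4,j=0): S=76.3618, K−S=62.3582, hold=62.0947 ⇒ V=62.3582 exercise | (k=4,j=1): S=107.6436, K−S=31.0764, hold=33.4682 ⇒ V=33.4682 continue | (k=4,j=2): S=151.7400, K−S=0.0000, hold=8.9373 ⇒ V=8.9373 continue | (k=4,j=3): S=213.9007, K−S=0.0000, hold=0.0000 ⇒ V=0.0000 continue | (k=4,j=4): S=301.5256, K−S=0.0000, hold=0.0000 ⇒ V=0.0000 continue  boundary S*=76.3618
step 3: (k=3,j=0): S=90.6634, K−S=48.0566, hold=48.8977 ⇒ V=48.8977 continue | (k=3,j=1): S=127.8039, K−S=10.9161, hold=22.0757 ⇒ V=22.0757 continue | (k=3,j=2): S=180.1591, K−S=0.0000, hold=4.7929 ⇒ V=4.7929 continue | (k=3,j=3): S=253.9617, K−S=0.0000, hold=0.0000 ⇒ V=0.0000 continue  boundary S*=-
step 2: (k=2,j=0): S=107.6436, K−S=31.0764, hold=36.4177 ⇒ V=36.4177 continue | (k=2,j=1): S=151.7400, K−S=0.0000, hold=14.0521 ⇒ V=14.0521 continue | (k=2,j=2): S=213.9007, K−S=0.0000, hold=2.5703 ⇒ V=2.5703 continue  boundary S*=-
step 1: (k=1,j=0): S=127.8039, K−S=10.9161, hold=26.0196 ⇒ V=26.0196 continue | (k=1,j=1): S=180.1591, K−S=0.0000, hold=8.7229 ⇒ V=8.7229 continue  boundary S*=-
step 0: (k=0,j=0): S=151.7400, K−S=0.0000, hold=17.9821 ⇒ V=17.9821 continue  boundary S*=-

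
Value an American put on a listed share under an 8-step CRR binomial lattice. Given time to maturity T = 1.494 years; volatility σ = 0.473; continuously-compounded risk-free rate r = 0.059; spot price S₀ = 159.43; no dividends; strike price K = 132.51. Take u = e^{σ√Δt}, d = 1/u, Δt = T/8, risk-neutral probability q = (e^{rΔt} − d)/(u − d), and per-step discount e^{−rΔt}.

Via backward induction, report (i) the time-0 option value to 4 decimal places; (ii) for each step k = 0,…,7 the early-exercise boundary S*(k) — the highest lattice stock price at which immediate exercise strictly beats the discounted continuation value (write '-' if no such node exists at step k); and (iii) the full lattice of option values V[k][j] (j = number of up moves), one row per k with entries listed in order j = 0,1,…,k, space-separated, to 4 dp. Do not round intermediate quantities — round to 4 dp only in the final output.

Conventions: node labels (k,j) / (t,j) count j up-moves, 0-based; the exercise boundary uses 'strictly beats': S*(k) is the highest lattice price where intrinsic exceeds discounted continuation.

price = 17.7375
boundary = - - - - 70.3853 57.3734 70.3853 86.3484
tree:
17.7375
25.4229 9.6897
35.4249 15.0035 4.0654
47.7835 22.6440 6.9414 0.9938
62.1247 33.1078 11.6515 1.9176 0.0000
75.1366 46.5130 19.1208 3.6999 0.0000 0.0000
85.7431 62.1247 30.4089 7.1390 0.0000 0.0000 0.0000
94.3888 75.1366 46.1616 13.7747 0.0000 0.0000 0.0000 0.0000
101.4362 85.7431 62.1247 26.5782 0.0000 0.0000 0.0000 0.0000 0.0000

params: Δt=0.18675 u=1.22679 d=0.81513 q=0.47599 e^(-rΔt)=0.98904
t_8 payoffs: 101.4362 85.7431 62.1247 26.5782 0.0000 0.0000 0.0000 0.0000 0.0000
t_7: node(7,0) S=38.1212 payoff=94.3888 vs cont=92.9368 → 94.3888 [stop]  node(7,1) S=57.3734 payoff=75.1366 vs cont=73.6846 → 75.1366 [stop]  node(7,2) S=86.3484 payoff=46.1616 vs cont=44.7096 → 46.1616 [stop]  node(7,3) S=129.9565 payoff=2.5535 vs cont=13.7747 → 13.7747 [wait]  node(7,4) S=195.5879 payoff=0.0000 vs cont=0.0000 → 0.0000 [wait]  node(7,5) S=294.3648 payoff=0.0000 vs cont=0.0000 → 0.0000 [wait]  node(7,6) S=443.0266 payoff=0.0000 vs cont=0.0000 → 0.0000 [wait]  node(7,7) S=666.7664 payoff=0.0000 vs cont=0.0000 → 0.0000 [wait]  ⇒ S*(7)=86.3484
t_6: node(6,0) S=46.7669 payoff=85.7431 vs cont=84.2911 → 85.7431 [stop]  node(6,1) S=70.3853 payoff=62.1247 vs cont=60.6726 → 62.1247 [stop]  node(6,2) S=105.9318 payoff=26.5782 vs cont=30.4089 → 30.4089 [wait]  node(6,3) S=159.4300 payoff=0.0000 vs cont=7.1390 → 7.1390 [wait]  node(6,4) S=239.9462 payoff=0.0000 vs cont=0.0000 → 0.0000 [wait]  node(6,5) S=361.1252 payoff=0.0000 vs cont=0.0000 → 0.0000 [wait]  node(6,6) S=543.5027 payoff=0.0000 vs cont=0.0000 → 0.0000 [wait]  ⇒ S*(6)=70.3853
t_5: node(5,0) S=57.3734 payoff=75.1366 vs cont=73.6846 → 75.1366 [stop]  node(5,1) S=86.3484 payoff=46.1616 vs cont=46.5130 → 46.5130 [wait]  node(5,2) S=129.9565 payoff=2.5535 vs cont=19.1208 → 19.1208 [wait]  node(5,3) S=195.5879 payoff=0.0000 vs cont=3.6999 → 3.6999 [wait]  node(5,4) S=294.3648 payoff=0.0000 vs cont=0.0000 → 0.0000 [wait]  node(5,5) S=443.0266 payoff=0.0000 vs cont=0.0000 → 0.0000 [wait]  ⇒ S*(5)=57.3734
t_4: node(4,0) S=70.3853 payoff=62.1247 vs cont=60.8380 → 62.1247 [stop]  node(4,1) S=105.9318 payoff=26.5782 vs cont=33.1078 → 33.1078 [wait]  node(4,2) S=159.4300 payoff=0.0000 vs cont=11.6515 → 11.6515 [wait]  node(4,3) S=239.9462 payoff=0.0000 vs cont=1.9176 → 1.9176 [wait]  node(4,4) S=361.1252 payoff=0.0000 vs cont=0.0000 → 0.0000 [wait]  ⇒ S*(4)=70.3853
t_3: node(3,0) S=86.3484 payoff=46.1616 vs cont=47.7835 → 47.7835 [wait]  node(3,1) S=129.9565 payoff=2.5535 vs cont=22.6440 → 22.6440 [wait]  node(3,2) S=195.5879 payoff=0.0000 vs cont=6.9414 → 6.9414 [wait]  node(3,3) S=294.3648 payoff=0.0000 vs cont=0.9938 → 0.9938 [wait]  ⇒ S*(3)=-
t_2: node(2,0) S=105.9318 payoff=26.5782 vs cont=35.4249 → 35.4249 [wait]  node(2,1) S=159.4300 payoff=0.0000 vs cont=15.0035 → 15.0035 [wait]  node(2,2) S=239.9462 payoff=0.0000 vs cont=4.0654 → 4.0654 [wait]  ⇒ S*(2)=-
t_1: node(1,0) S=129.9565 payoff=2.5535 vs cont=25.4229 → 25.4229 [wait]  node(1,1) S=195.5879 payoff=0.0000 vs cont=9.6897 → 9.6897 [wait]  ⇒ S*(1)=-
t_0: node(0,0) S=159.4300 payoff=0.0000 vs cont=17.7375 → 17.7375 [wait]  ⇒ S*(0)=-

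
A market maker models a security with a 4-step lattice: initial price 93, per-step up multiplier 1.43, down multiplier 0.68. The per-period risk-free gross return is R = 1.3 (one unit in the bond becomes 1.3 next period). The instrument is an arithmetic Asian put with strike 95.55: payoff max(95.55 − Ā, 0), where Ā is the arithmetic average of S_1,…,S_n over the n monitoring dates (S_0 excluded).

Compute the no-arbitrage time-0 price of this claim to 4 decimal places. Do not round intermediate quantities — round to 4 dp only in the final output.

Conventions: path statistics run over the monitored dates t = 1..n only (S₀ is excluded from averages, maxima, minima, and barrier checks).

price = 0.6349

Under the martingale measure an up-move has probability p* = 0.8267; value the claim as the probability-weighted average of per-path payoffs, discounted 4 periods at R = 1.3.
Enumerate all 2^4 = 16 price paths (U = up ×1.43, D = down ×0.68); each path with k up-moves has probability p*^k·(1−p*)^(4−k).
DDDD: Ā=38.8425, payoff=56.7075, prob=0.000903
UDDD: Ā=81.6835, payoff=13.8665, prob=0.004305
DUDD: Ā=64.2460, payoff=31.3040, prob=0.004305
UUDD: Ā=135.1056, payoff=0.0000, prob=0.020532
DDUD: Ā=52.3885, payoff=43.1615, prob=0.004305
UDUD: Ā=110.1700, payoff=0.0000, prob=0.020532
DUUD: Ā=92.7325, payoff=2.8175, prob=0.020532
UUUD: Ā=195.0110, payoff=0.0000, prob=0.097920
DDDU: Ā=44.3254, payoff=51.2246, prob=0.004305
UDDU: Ā=93.2138, payoff=2.3362, prob=0.020532
DUDU: Ā=75.7763, payoff=19.7737, prob=0.020532
UUDU: Ā=159.3530, payoff=0.0000, prob=0.097920
DDUU: Ā=63.9188, payoff=31.6312, prob=0.020532
UDUU: Ā=134.4174, payoff=0.0000, prob=0.097920
DUUU: Ā=116.9799, payoff=0.0000, prob=0.097920
UUUU: Ā=246.0018, payoff=0.0000, prob=0.467005
Price = Σ prob·payoff / R^4 = 1.813231 / 2.856100 = 0.6349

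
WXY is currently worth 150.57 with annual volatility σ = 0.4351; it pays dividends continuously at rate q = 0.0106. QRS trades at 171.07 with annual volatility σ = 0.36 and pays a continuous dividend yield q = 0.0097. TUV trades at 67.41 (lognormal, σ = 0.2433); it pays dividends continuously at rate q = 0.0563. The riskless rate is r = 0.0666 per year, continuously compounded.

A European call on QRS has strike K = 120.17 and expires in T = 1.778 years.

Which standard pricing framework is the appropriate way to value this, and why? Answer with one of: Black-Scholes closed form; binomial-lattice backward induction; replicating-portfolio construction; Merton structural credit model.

framework: Black-Scholes closed form

Key observation: the instrument is a plain European call (strike 120.17) on a lognormal asset; the exact continuous-time formula applies directly.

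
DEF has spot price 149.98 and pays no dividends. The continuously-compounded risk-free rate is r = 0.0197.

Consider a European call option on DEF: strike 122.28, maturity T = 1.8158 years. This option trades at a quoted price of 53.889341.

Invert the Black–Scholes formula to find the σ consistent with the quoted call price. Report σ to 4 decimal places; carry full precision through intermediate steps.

At σ = 0.5067 the Black–Scholes value reproduces the quote:
σ√T = 0.5067·√1.8158 = 0.682786
d₁ = (ln(S/K) + (r+σ²/2)T) / (σ√T) = (ln(149.98/122.28) + (0.0197+0.5067²/2)·1.8158) / 0.682786 = (0.204188 + 0.268870) / 0.682786 = 0.692835
d₂ = d₁ − σ√T = 0.692835 − 0.682786 = 0.010049
e^{−rT} = 0.964861
N(d₁) = 0.755793,  N(d₂) = 0.504009
V = S·N(d₁) − K·e^{−rT}·N(d₂) = 113.353904 − 59.464563 = 53.889341 (the quoted price), and the Black–Scholes price is strictly increasing in σ, so σ is unique

sigma = 0.5067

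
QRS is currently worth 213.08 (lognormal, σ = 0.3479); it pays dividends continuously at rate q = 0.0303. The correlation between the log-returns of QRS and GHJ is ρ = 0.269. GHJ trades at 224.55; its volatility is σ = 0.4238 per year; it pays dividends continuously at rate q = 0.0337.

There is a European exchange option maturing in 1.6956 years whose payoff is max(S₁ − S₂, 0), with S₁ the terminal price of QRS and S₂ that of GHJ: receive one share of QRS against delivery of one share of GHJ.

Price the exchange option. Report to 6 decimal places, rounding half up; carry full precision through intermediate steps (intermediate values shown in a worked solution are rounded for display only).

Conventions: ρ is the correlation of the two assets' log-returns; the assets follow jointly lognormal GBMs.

exchange price = 45.172445

σ_eff = √(σ₁² + σ₂² − 2ρσ₁σ₂) = √(0.3479² + 0.4238² − 2·0.269·0.3479·0.4238) = 0.470445
d₁ = (ln(S₁/S₂) + (q₂ − q₁ + σ_eff²/2)T) / (σ_eff√T) = (ln(213.08/224.55) + (0.0337 − 0.0303 + 0.110659)·1.6956) / 0.612590 = 0.230118
d₂ = d₁ − σ_eff√T = 0.230118 − 0.612590 = -0.382473
N(d₁) = 0.591000,  N(d₂) = 0.351055
V = S₁·e^{−q₁T}·N(d₁) − S₂·e^{−q₂T}·N(d₂) = 119.623750 − 74.451305 = 45.172445
Key observation: the rate r is irrelevant here: denominating values in GHJ turns the exchange into a ratio option on S₁/S₂, and discounting at r drops out.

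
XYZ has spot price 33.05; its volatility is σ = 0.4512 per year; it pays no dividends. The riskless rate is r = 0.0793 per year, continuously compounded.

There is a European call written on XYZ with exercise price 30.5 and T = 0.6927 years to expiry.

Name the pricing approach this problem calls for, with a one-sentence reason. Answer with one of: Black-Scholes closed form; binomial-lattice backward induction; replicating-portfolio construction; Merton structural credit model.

Key observation: everything needed for the exact continuous-time valuation of the European call on XYZ (strike 30.5) is given, and no feature rules the closed form out.

framework: Black-Scholes closed form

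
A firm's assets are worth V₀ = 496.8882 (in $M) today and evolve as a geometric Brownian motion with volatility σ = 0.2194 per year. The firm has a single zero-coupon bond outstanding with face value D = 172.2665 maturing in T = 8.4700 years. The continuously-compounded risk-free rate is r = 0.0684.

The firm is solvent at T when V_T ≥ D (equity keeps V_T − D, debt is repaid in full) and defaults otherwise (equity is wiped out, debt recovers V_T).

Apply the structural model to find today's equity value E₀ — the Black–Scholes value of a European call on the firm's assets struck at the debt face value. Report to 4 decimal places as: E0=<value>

E0=400.5918

With assets at 496.8882 and a single debt payment of 172.2665 at 8.4700 years:
d₁ = [ln(V₀/D) + (r + σ²/2)T] / (σ√T)
   = [ln(496.8882/172.2665) + (0.0684 + 0.5·0.2194²)·8.4700] / (0.2194·√8.4700)
   = [1.059322 + 0.783205] / 0.638526 = 2.885597
d₂ = d₁ − σ√T = 2.885597 − 0.638526 = 2.247072
N(d₁) = 0.998047,  N(d₂) = 0.987682,  e^(−rT) = 0.560264
E₀ = V₀·N(d₁) − D·e^(−rT)·N(d₂)
   = 496.8882·0.998047 − 172.2665·0.560264·0.987682 = 400.591801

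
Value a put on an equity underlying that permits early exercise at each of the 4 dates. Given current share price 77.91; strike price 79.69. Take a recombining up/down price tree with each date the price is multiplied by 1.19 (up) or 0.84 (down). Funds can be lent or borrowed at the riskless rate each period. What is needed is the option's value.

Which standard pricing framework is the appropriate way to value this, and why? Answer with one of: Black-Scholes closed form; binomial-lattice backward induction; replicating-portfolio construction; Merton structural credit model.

framework: binomial-lattice backward induction

Key observation: the defining feature is the embedded early-exercise option across 4 discrete dates on the spot-77.91 tree; pricing the strike-79.69 put means working backward with an exercise test at every node.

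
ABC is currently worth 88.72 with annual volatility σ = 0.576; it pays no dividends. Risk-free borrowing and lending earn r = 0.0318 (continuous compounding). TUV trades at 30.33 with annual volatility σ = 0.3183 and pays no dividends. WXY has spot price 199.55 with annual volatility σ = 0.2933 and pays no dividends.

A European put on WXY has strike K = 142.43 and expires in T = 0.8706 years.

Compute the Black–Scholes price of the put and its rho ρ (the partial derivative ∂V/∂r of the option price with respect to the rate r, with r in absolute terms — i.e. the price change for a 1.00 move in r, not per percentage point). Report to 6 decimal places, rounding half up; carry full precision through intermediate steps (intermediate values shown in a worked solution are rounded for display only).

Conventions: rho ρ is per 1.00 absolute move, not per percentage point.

price = 1.916383
ρ = -13.960195

σ√T = 0.2933·√0.8706 = 0.273666
d₁ = (ln(S/K) + (r+σ²/2)T) / (σ√T) = (ln(199.55/142.43) + (0.0318+0.2933²/2)·0.8706) / 0.273666 = (0.337214 + 0.065132) / 0.273666 = 1.470206
d₂ = d₁ − σ√T = 1.470206 − 0.273666 = 1.196540
e^{−rT} = 0.972695
N(−d₁) = 0.070753,  N(−d₂) = 0.115743
Put price V = K·e^{−rT}·N(−d₂) − S·N(−d₁) = 16.035142 − 14.118759 = 1.916383
ρ = −K·T·e^{−rT}·N(−d₂) = -13.960195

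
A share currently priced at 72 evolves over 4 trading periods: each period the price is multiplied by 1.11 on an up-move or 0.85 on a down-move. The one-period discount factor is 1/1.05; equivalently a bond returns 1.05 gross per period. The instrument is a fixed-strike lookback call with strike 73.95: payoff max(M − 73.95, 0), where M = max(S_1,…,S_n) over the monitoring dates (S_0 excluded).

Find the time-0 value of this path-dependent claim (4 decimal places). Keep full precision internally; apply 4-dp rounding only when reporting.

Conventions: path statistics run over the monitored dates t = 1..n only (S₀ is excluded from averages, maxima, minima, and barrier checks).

No-arbitrage gives p* = (R−d)/(u−d) = 0.7692: enumerate every path, weight its payoff by its p*-probability, and discount by R^4.
Enumerate all 2^4 = 16 price paths (U = up ×1.11, D = down ×0.85); each path with k up-moves has probability p*^k·(1−p*)^(4−k).
DDDD: M=61.2000, payoff=0.0000, prob=0.002836
UDDD: M=79.9200, payoff=5.9700, prob=0.009453
DUDD: M=67.9320, payoff=0.0000, prob=0.009453
UUDD: M=88.7112, payoff=14.7612, prob=0.031512
DDUD: M=61.2000, payoff=0.0000, prob=0.009453
UDUD: M=79.9200, payoff=5.9700, prob=0.031512
DUUD: M=75.4045, payoff=1.4545, prob=0.031512
UUUD: M=98.4694, payoff=24.5194, prob=0.105038
DDDU: M=61.2000, payoff=0.0000, prob=0.009453
UDDU: M=79.9200, payoff=5.9700, prob=0.031512
DUDU: M=67.9320, payoff=0.0000, prob=0.031512
UUDU: M=88.7112, payoff=14.7612, prob=0.105038
DDUU: M=64.0938, payoff=0.0000, prob=0.031512
UDUU: M=83.6990, payoff=9.7490, prob=0.105038
DUUU: M=83.6990, payoff=9.7490, prob=0.105038
UUUU: M=109.3011, payoff=35.3511, prob=0.350128
Price = Σ prob·payoff / R^4 = 19.495072 / 1.215506 = 16.0386

price = 16.0386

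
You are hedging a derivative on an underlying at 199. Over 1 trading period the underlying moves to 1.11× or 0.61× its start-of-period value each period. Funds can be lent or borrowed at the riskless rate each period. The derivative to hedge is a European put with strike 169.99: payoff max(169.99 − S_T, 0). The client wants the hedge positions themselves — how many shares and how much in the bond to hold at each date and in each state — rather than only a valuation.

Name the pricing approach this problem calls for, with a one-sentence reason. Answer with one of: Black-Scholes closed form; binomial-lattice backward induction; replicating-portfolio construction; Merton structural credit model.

framework: replicating-portfolio construction

Key observation: what is demanded is not a single number but the (Δ, B) position at each node of the 1.11/0.61 tree starting at 199; constructing those positions is the replicating-portfolio method.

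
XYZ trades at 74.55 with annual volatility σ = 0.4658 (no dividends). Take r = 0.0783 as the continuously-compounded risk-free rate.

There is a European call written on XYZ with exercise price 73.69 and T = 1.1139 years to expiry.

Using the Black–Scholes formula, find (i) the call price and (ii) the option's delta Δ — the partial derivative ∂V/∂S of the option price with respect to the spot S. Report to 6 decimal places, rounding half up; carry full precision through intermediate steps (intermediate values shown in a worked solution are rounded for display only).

price = 17.573509
Δ = 0.672498

σ√T = 0.4658·√1.1139 = 0.491612
d₁ = (ln(S/K) + (r+σ²/2)T) / (σ√T) = (ln(74.55/73.69) + (0.0783+0.4658²/2)·1.1139) / 0.491612 = (0.011603 + 0.208060) / 0.491612 = 0.446821
d₂ = d₁ − σ√T = 0.446821 − 0.491612 = -0.044791
e^{−rT} = 0.916477
N(d₁) = 0.672498,  N(d₂) = 0.482137
Call price V = S·N(d₁) − K·e^{−rT}·N(d₂) = 50.134710 − 32.561201 = 17.573509
Δ = N(d₁) = 0.672498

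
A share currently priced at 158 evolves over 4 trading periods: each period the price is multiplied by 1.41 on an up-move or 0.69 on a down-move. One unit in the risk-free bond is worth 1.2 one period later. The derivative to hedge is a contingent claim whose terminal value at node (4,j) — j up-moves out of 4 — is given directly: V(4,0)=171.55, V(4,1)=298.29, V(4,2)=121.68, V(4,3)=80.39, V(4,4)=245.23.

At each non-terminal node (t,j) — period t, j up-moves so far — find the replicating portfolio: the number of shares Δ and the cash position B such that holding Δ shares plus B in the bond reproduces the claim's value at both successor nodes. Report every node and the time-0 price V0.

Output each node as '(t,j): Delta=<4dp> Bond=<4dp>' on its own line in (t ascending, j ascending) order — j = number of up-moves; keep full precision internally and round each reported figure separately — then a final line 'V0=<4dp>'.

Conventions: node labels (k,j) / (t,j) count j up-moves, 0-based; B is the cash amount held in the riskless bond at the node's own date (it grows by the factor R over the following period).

(0,0): Delta=0.0594 Bond=62.2014
(1,0): Delta=-0.7335 Bond=161.0830
(1,1): Delta=0.2192 Bond=39.0483
(2,0): Delta=-1.3560 Bond=240.1284
(2,1): Delta=-0.6081 Bond=174.0171
(2,2): Delta=0.3858 Bond=-5.5018
(3,0): Delta=3.3914 Bond=41.7424
(3,1): Delta=-2.3126 Bond=389.6177
(3,2): Delta=-0.2646 Bond=134.3747
(3,3): Delta=0.5169 Bond=-64.6514
V0=71.5852

Risk-neutral probability p* = (R−d)/(u−d) = (1.2−0.69)/(1.41−0.69) = 0.7083.
Payoffs at expiry: V(4,0)=171.5500, V(4,1)=298.2900, V(4,2)=121.6800, V(4,3)=80.3900, V(4,4)=245.2300
  t=3,j=0: stock 51.9044 → up 73.1852 (V=298.2900), down 35.8141 (V=171.5500). Price 217.7701; hedge Δ=3.3914, bond B=41.7424.
  t=3,j=1: stock 106.0656 → up 149.5524 (V=121.6800), down 73.1852 (V=298.2900). Price 144.3260; hedge Δ=-2.3126, bond B=389.6177.
  t=3,j=2: stock 216.7427 → up 305.6072 (V=80.3900), down 149.5524 (V=121.6800). Price 77.0274; hedge Δ=-0.2646, bond B=134.3747.
  t=3,j=3: stock 442.9089 → up 624.5016 (V=245.2300), down 305.6072 (V=80.3900). Price 164.2931; hedge Δ=0.5169, bond B=-64.6514.
  t=2,j=0: stock 75.2238 → up 106.0656 (V=144.3260), down 51.9044 (V=217.7701). Price 138.1227; hedge Δ=-1.3560, bond B=240.1284.
  t=2,j=1: stock 153.7182 → up 216.7427 (V=77.0274), down 106.0656 (V=144.3260). Price 80.5468; hedge Δ=-0.6081, bond B=174.0171.
  t=2,j=2: stock 314.1198 → up 442.9089 (V=164.2931), down 216.7427 (V=77.0274). Price 115.7005; hedge Δ=0.3858, bond B=-5.5018.
  t=1,j=0: stock 109.0200 → up 153.7182 (V=80.5468), down 75.2238 (V=138.1227). Price 81.1165; hedge Δ=-0.7335, bond B=161.0830.
  t=1,j=1: stock 222.7800 → up 314.1198 (V=115.7005), down 153.7182 (V=80.5468). Price 87.8728; hedge Δ=0.2192, bond B=39.0483.
  t=0,j=0: stock 158.0000 → up 222.7800 (V=87.8728), down 109.0200 (V=81.1165). Price 71.5852; hedge Δ=0.0594, bond B=62.2014.
Check: Δ(0,0)·S0 + B(0,0) = 71.5852 = V0.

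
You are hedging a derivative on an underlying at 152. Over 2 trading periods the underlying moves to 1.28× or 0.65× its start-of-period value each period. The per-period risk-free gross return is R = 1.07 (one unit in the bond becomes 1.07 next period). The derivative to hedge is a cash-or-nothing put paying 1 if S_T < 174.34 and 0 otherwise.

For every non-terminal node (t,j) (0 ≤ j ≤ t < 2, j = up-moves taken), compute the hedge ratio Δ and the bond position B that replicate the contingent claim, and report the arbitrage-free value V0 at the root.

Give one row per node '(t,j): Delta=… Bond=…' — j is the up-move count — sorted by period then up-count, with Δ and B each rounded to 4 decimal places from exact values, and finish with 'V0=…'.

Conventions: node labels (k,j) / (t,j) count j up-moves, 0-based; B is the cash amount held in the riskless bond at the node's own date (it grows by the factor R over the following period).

(0,0): Delta=-0.0065 Bond=1.4742
(1,0): Delta=0.0000 Bond=0.9346
(1,1): Delta=-0.0082 Bond=1.8988
V0=0.4852

Risk-neutral probability p* = (R−d)/(u−d) = (1.07−0.65)/(1.28−0.65) = 0.6667.
Terminal payoffs: V(2,0)=1.0000, V(2,1)=1.0000, V(2,2)=0.0000
  t=1,j=0: stock 98.8000 → up 126.4640 (V=1.0000), down 64.2200 (V=1.0000). Price 0.9346; hedge Δ=0.0000, bond B=0.9346.
  t=1,j=1: stock 194.5600 → up 249.0368 (V=0.0000), down 126.4640 (V=1.0000). Price 0.3115; hedge Δ=-0.0082, bond B=1.8988.
  t=0,j=0: stock 152.0000 → up 194.5600 (V=0.3115), down 98.8000 (V=0.9346). Price 0.4852; hedge Δ=-0.0065, bond B=1.4742.
As a check, the time-0 holding Δ(0,0)·S0 + B(0,0) comes to 0.4852 — exactly V0.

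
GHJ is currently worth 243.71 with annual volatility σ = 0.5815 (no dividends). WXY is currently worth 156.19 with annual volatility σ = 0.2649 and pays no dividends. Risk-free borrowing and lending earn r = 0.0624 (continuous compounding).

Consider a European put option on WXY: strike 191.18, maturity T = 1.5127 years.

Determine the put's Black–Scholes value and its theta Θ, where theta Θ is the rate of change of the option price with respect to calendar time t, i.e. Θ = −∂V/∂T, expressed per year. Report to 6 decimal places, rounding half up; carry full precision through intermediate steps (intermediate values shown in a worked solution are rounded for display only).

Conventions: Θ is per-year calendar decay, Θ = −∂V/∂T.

price = 31.392363
Θ = 0.865032

σ√T = 0.2649·√1.5127 = 0.325805
d₁ = (ln(S/K) + (r+σ²/2)T) / (σ√T) = (ln(156.19/191.18) + (0.0624+0.2649²/2)·1.5127) / 0.325805 = (-0.202142 + 0.147467) / 0.325805 = -0.167815
d₂ = d₁ − σ√T = -0.167815 − 0.325805 = -0.493621
e^{−rT} = 0.909926
N(−d₁) = 0.566636,  N(−d₂) = 0.689213
Put price V = K·e^{−rT}·N(−d₂) − S·N(−d₁) = 119.895186 − 88.502823 = 31.392363
φ(d₁) = (1/√(2π))·e^{−d₁²/2} = 0.393364
Θ = −S·φ(d₁)·σ/(2√T) + r·K·e^{−rT}·N(−d₂) = −6.616428 + 7.481460 = 0.865032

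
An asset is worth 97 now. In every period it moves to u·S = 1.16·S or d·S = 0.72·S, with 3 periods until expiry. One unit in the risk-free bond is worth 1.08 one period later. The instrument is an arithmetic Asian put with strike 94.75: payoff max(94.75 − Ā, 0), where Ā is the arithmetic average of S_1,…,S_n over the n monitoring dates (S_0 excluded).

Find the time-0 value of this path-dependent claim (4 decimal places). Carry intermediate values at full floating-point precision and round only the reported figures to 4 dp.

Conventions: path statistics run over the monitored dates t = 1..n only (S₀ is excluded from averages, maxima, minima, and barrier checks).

price = 2.9992

Under the martingale measure an up-move has probability p* = 0.8182; value the claim as the probability-weighted average of per-path payoffs, discounted 3 periods at R = 1.08.
Enumerate all 2^3 = 8 price paths (U = up ×1.16, D = down ×0.72); each path with k up-moves has probability p*^k·(1−p*)^(3−k).
DDD: Ā=52.1100, payoff=42.6400, prob=0.006011
UDD: Ā=83.9549, payoff=10.7951, prob=0.027047
DUD: Ā=69.7283, payoff=25.0217, prob=0.027047
UUD: Ā=112.3400, payoff=0.0000, prob=0.121713
DDU: Ā=59.4851, payoff=35.2649, prob=0.027047
UDU: Ā=95.8370, payoff=0.0000, prob=0.121713
DUU: Ā=81.6104, payoff=13.1396, prob=0.121713
UUU: Ā=131.4834, payoff=0.0000, prob=0.547708
Price = Σ prob·payoff / R^3 = 3.778125 / 1.259712 = 2.9992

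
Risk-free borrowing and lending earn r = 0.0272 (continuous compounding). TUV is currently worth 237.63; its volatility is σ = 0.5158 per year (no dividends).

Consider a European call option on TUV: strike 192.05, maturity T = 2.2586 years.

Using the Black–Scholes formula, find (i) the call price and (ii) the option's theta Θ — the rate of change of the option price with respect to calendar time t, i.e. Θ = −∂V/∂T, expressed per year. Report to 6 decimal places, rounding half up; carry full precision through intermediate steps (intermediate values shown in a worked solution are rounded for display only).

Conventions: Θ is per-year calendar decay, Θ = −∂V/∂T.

price = 95.289035
Θ = -14.747877

σ√T = 0.5158·√2.2586 = 0.775177
d₁ = (ln(S/K) + (r+σ²/2)T) / (σ√T) = (ln(237.63/192.05) + (0.0272+0.5158²/2)·2.2586) / 0.775177 = (0.212959 + 0.361884) / 0.775177 = 0.741563
d₂ = d₁ − σ√T = 0.741563 − 0.775177 = -0.033614
e^{−rT} = 0.940415
N(d₁) = 0.770824,  N(d₂) = 0.486592
Call price V = S·N(d₁) − K·e^{−rT}·N(d₂) = 183.170901 − 87.881866 = 95.289035
φ(d₁) = (1/√(2π))·e^{−d₁²/2} = 0.303038
Θ = −S·φ(d₁)·σ/(2√T) − r·K·e^{−rT}·N(d₂) = −12.357491 − 2.390387 = -14.747877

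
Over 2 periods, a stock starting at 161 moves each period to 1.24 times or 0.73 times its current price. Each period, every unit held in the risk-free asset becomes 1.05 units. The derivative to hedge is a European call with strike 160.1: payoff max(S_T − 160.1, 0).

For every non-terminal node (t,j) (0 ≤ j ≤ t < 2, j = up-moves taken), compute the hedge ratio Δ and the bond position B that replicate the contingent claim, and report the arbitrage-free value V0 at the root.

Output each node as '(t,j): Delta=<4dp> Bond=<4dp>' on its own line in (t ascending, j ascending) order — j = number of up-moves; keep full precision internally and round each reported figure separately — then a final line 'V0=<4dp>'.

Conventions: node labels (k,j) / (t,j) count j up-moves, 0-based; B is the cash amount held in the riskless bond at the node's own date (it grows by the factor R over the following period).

Risk-neutral probability p* = (R−d)/(u−d) = (1.05−0.73)/(1.24−0.73) = 0.6275.
Expiry values: V(2,0)=0.0000, V(2,1)=0.0000, V(2,2)=87.4536
  t=1,j=0: stock 117.5300 → up 145.7372 (V=0.0000), down 85.7969 (V=0.0000). Price 0.0000; hedge Δ=0.0000, bond B=0.0000.
  t=1,j=1: stock 199.6400 → up 247.5536 (V=87.4536), down 145.7372 (V=0.0000). Price 52.2599; hedge Δ=0.8589, bond B=-119.2178.
  t=0,j=0: stock 161.0000 → up 199.6400 (V=52.2599), down 117.5300 (V=0.0000). Price 31.2290; hedge Δ=0.6365, bond B=-71.2413.
Verification: the root portfolio costs Δ(0,0)·S0 + B(0,0) = 31.2290, matching V0.

(0,0): Delta=0.6365 Bond=-71.2413
(1,0): Delta=0.0000 Bond=0.0000
(1,1): Delta=0.8589 Bond=-119.2178
V0=31.2290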